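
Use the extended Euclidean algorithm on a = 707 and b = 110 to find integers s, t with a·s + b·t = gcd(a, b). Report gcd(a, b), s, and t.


Euclidean algorithm on (707, 110) — divide until remainder is 0:
  707 = 6 · 110 + 47
  110 = 2 · 47 + 16
  47 = 2 · 16 + 15
  16 = 1 · 15 + 1
  15 = 15 · 1 + 0
gcd(707, 110) = 1.
Track Bezout coefficients alongside the remainders: start with r₀ = 707 = a·1 + b·0 (s = 1, t = 0) and r₁ = 110 = a·0 + b·1 (s = 0, t = 1); each new remainder r_{k+1} = r_{k-1} − q_k·r_k inherits s_{k+1} = s_{k-1} − q_k·s_k, t_{k+1} = t_{k-1} − q_k·t_k, so r_k = a·s_k + b·t_k at every step:
  q = 6: r = 47, s = 1 − 6·0 = 1, t = 0 − 6·1 = -6  (check: 707·1 + 110·(-6) = 47)
  q = 2: r = 16, s = 0 − 2·1 = -2, t = 1 − 2·(-6) = 13  (check: 707·(-2) + 110·13 = 16)
  q = 2: r = 15, s = 1 − 2·(-2) = 5, t = -6 − 2·13 = -32  (check: 707·5 + 110·(-32) = 15)
  q = 1: r = 1, s = -2 − 1·5 = -7, t = 13 − 1·(-32) = 45  (check: 707·(-7) + 110·45 = 1)
The row with r = 1 (the gcd) gives the Bezout coefficients s = -7, t = 45.
Result: 707 · (-7) + 110 · (45) = 1.

gcd(707, 110) = 1; s = -7, t = 45 (check: 707·(-7) + 110·45 = 1).


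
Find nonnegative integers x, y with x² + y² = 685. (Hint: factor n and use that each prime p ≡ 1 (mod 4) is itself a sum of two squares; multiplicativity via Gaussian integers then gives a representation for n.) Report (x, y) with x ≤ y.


Step 1: Factor n = 685 = 5 · 137.
Step 2: Check the mod-4 condition on each prime factor: 5 ≡ 1 (mod 4), exponent 1; 137 ≡ 1 (mod 4), exponent 1.
All primes ≡ 3 (mod 4) appear to even exponent (or don't appear), so by the two-squares theorem n IS expressible as a sum of two squares.
Step 3: Build a representation. Here n = 5 · 137 is a product of primes ≡ 1 (mod 4). Each prime p ≡ 1 (mod 4) is itself a sum of two squares; find a² by testing p − a² for a perfect square:
  5: 5 − 1² = 4 = 2² ⇒ 5 = 1² + 2².
  137: 137 − 1² = 136, 137 − 2² = 133, 137 − 3² = 128, 137 − 4² = 121 = 11² ⇒ 137 = 4² + 11².
  Combine using the Brahmagupta–Fibonacci identity (a² + b²)(c² + d²) = (ac − bd)² + (ad + bc)² = (ac + bd)² + (ad − bc)²:
  5 · 137 = 685: from (1² + 2²)(4² + 11²), take (1·4 − 2·11, 1·11 + 2·4) = (4 − 22, 11 + 8) = (-18, 19); dropping signs (only squares matter) gives (18, 19); check 18² + 19² = 324 + 361 = 685 ✓.
Step 4: Order so x ≤ y and verify: 18² + 19² = 324 + 361 = 685 = n. ✓

n = 685 = 18² + 19² (one valid representation with x ≤ y).


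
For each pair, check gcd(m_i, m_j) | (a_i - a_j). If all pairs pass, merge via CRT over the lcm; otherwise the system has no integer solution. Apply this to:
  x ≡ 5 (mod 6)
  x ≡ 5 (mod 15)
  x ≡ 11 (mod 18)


Moduli 6, 15, 18 are not pairwise coprime, so CRT works modulo lcm(m_i) when all pairwise compatibility conditions hold.
Pairwise compatibility: gcd(m_i, m_j) must divide a_i - a_j for every pair.
Merge one congruence at a time:
  Start: x ≡ 5 (mod 6).
  Combine with x ≡ 5 (mod 15): gcd(6, 15) = 3; 5 - 5 = 0, which IS divisible by 3, so compatible.
    Write x = 5 + 6·t and substitute into x ≡ 5 (mod 15): 6·t ≡ 5 − 5 = 0 (mod 15).
    Divide the congruence (and modulus) by g = 3: 2·t ≡ 0 (mod 5).
    The inverse of 2 mod 5 is 3 (since 2·3 = 6 = 1·5 + 1), so t ≡ 3·0 = 0 ≡ 0 (mod 5).
    Then x = 5 + 6·0 = 5, valid modulo lcm(6, 15) = 30: x ≡ 5 (mod 30).
  Combine with x ≡ 11 (mod 18): gcd(30, 18) = 6; 11 - 5 = 6, which IS divisible by 6, so compatible.
    Write x = 5 + 30·t and substitute into x ≡ 11 (mod 18): 30·t ≡ 11 − 5 = 6 (mod 18).
    Divide the congruence (and modulus) by g = 6: 5·t ≡ 1 (mod 3).
    Reduce coefficients mod 3: 2·t ≡ 1 (mod 3).
    The inverse of 2 mod 3 is 2 (since 2·2 = 4 = 1·3 + 1), so t ≡ 2·1 = 2 ≡ 2 (mod 3).
    Then x = 5 + 30·2 = 65, valid modulo lcm(30, 18) = 90: x ≡ 65 (mod 90).
Verify: 65 mod 6 = 5, 65 mod 15 = 5, 65 mod 18 = 11.

x ≡ 65 (mod 90).


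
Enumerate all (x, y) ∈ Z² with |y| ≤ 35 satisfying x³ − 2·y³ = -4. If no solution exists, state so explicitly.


The equation is x³ - 2y³ = -4. For fixed y, x³ = 2·y³ − 4, so a solution requires the RHS to be a perfect cube.
Strategy: iterate y from -35 to 35, compute RHS = 2·y³ − 4, and check whether it is a (positive or negative) perfect cube.
Check small values of y:
  y = 0: RHS = -4 is not a perfect cube.
  y = 1: RHS = -2 is not a perfect cube.
  y = -1: RHS = -6 is not a perfect cube.
  y = 2: RHS = 12 is not a perfect cube.
  y = -2: RHS = -20 is not a perfect cube.
  y = 3: RHS = 50 is not a perfect cube.
  y = -3: RHS = -58 is not a perfect cube.
Continuing the search up to |y| = 35 finds no solutions either.
No (x, y) in the scanned range satisfies the equation.

No integer solutions with |y| ≤ 35.


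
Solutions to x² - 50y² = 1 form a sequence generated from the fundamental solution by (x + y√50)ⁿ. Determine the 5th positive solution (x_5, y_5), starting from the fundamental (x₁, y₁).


Step 1: Find the fundamental solution (x₁, y₁) of x² - 50y² = 1.
  Expand √50 as a continued fraction. a₀ = ⌊√50⌋ = 7; iterate m_{k+1} = d_k·a_k − m_k, d_{k+1} = (50 − m_{k+1}²)/d_k, a_{k+1} = ⌊(a₀ + m_{k+1})/d_{k+1}⌋ (starting m₀ = 0, d₀ = 1), with convergents p_k = a_k·p_{k-1} + p_{k-2}, q_k = a_k·q_{k-1} + q_{k-2} (p₋₁ = 1, q₋₁ = 0):
  k = 0: a₀ = 7; p₀/q₀ = 7/1; p₀² − 50·q₀² = 49 − 50 = -1.
  k = 1: m = 7, d = 1, a = ⌊(7 + 7)/1⌋ = 14; p/q = (14·7 + 1)/(14·1 + 0) = 99/14; p² − 50·q² = 9801 − 9800 = 1.
  The first convergent with p² − 50·q² = 1 gives the fundamental solution (x₁, y₁) = (99, 14).
Step 2: Apply the recurrence (x_{n+1}, y_{n+1}) = (x₁x_n + 50y₁y_n, x₁y_n + y₁x_n) repeatedly.
  From (x_1, y_1) = (99, 14): x_2 = 99·99 + 50·14·14 = 19601; y_2 = 99·14 + 14·99 = 2772.
  From (x_2, y_2) = (19601, 2772): x_3 = 99·19601 + 50·14·2772 = 3880899; y_3 = 99·2772 + 14·19601 = 548842.
  From (x_3, y_3) = (3880899, 548842): x_4 = 99·3880899 + 50·14·548842 = 768398401; y_4 = 99·548842 + 14·3880899 = 108667944.
  From (x_4, y_4) = (768398401, 108667944): x_5 = 99·768398401 + 50·14·108667944 = 152139002499; y_5 = 99·108667944 + 14·768398401 = 21515704070.
Step 3: Verify x_5² - 50·y_5² = 23146276081390728245001 - 23146276081390728245000 = 1 (should be 1). ✓

(x_1, y_1) = (99, 14); (x_5, y_5) = (152139002499, 21515704070).


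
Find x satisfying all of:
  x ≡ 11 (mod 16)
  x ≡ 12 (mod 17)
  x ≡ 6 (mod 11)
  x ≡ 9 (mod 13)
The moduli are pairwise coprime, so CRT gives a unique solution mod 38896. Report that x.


Product of moduli M = 16 · 17 · 11 · 13 = 38896.
Merge one congruence at a time:
  Start: x ≡ 11 (mod 16).
  Combine with x ≡ 12 (mod 17); new modulus lcm = 272.
    Write x = 11 + 16·t and substitute into x ≡ 12 (mod 17): 16·t ≡ 12 − 11 = 1 (mod 17).
    The inverse of 16 mod 17 is 16 (since 16·16 = 256 = 15·17 + 1), so t ≡ 16·1 = 16 ≡ 16 (mod 17).
    Then x = 11 + 16·16 = 267, valid modulo lcm(16, 17) = 272: x ≡ 267 (mod 272).
  Combine with x ≡ 6 (mod 11); new modulus lcm = 2992.
    Write x = 267 + 272·t and substitute into x ≡ 6 (mod 11): 272·t ≡ 6 − 267 = -261 (mod 11).
    Reduce coefficients mod 11: 8·t ≡ 3 (mod 11).
    The inverse of 8 mod 11 is 7 (since 8·7 = 56 = 5·11 + 1), so t ≡ 7·3 = 21 ≡ 10 (mod 11).
    Then x = 267 + 272·10 = 2987, valid modulo lcm(272, 11) = 2992: x ≡ 2987 (mod 2992).
  Combine with x ≡ 9 (mod 13); new modulus lcm = 38896.
    Write x = 2987 + 2992·t and substitute into x ≡ 9 (mod 13): 2992·t ≡ 9 − 2987 = -2978 (mod 13).
    Reduce coefficients mod 13: 2·t ≡ 12 (mod 13).
    The inverse of 2 mod 13 is 7 (since 2·7 = 14 = 1·13 + 1), so t ≡ 7·12 = 84 ≡ 6 (mod 13).
    Then x = 2987 + 2992·6 = 20939, valid modulo lcm(2992, 13) = 38896: x ≡ 20939 (mod 38896).
Verify against each original: 20939 mod 16 = 11, 20939 mod 17 = 12, 20939 mod 11 = 6, 20939 mod 13 = 9.

x ≡ 20939 (mod 38896).


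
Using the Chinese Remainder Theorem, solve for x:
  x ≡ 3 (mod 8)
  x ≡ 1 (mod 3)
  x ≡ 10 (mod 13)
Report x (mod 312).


Moduli 8, 3, 13 are pairwise coprime; by CRT there is a unique solution modulo M = 8 · 3 · 13 = 312.
Solve pairwise, accumulating the modulus:
  Start with x ≡ 3 (mod 8).
  Combine with x ≡ 1 (mod 3): since gcd(8, 3) = 1, we get a unique residue mod 24.
    Write x = 3 + 8·t and substitute into x ≡ 1 (mod 3): 8·t ≡ 1 − 3 = -2 (mod 3).
    Reduce coefficients mod 3: 2·t ≡ 1 (mod 3).
    The inverse of 2 mod 3 is 2 (since 2·2 = 4 = 1·3 + 1), so t ≡ 2·1 = 2 ≡ 2 (mod 3).
    Then x = 3 + 8·2 = 19, valid modulo lcm(8, 3) = 24: x ≡ 19 (mod 24).
  Combine with x ≡ 10 (mod 13): since gcd(24, 13) = 1, we get a unique residue mod 312.
    Write x = 19 + 24·t and substitute into x ≡ 10 (mod 13): 24·t ≡ 10 − 19 = -9 (mod 13).
    Reduce coefficients mod 13: 11·t ≡ 4 (mod 13).
    The inverse of 11 mod 13 is 6 (since 11·6 = 66 = 5·13 + 1), so t ≡ 6·4 = 24 ≡ 11 (mod 13).
    Then x = 19 + 24·11 = 283, valid modulo lcm(24, 13) = 312: x ≡ 283 (mod 312).
Verify: 283 mod 8 = 3 ✓, 283 mod 3 = 1 ✓, 283 mod 13 = 10 ✓.

x ≡ 283 (mod 312).


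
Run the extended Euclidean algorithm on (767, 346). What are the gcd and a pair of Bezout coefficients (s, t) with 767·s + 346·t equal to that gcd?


Euclidean algorithm on (767, 346) — divide until remainder is 0:
  767 = 2 · 346 + 75
  346 = 4 · 75 + 46
  75 = 1 · 46 + 29
  46 = 1 · 29 + 17
  29 = 1 · 17 + 12
  17 = 1 · 12 + 5
  12 = 2 · 5 + 2
  5 = 2 · 2 + 1
  2 = 2 · 1 + 0
gcd(767, 346) = 1.
Track Bezout coefficients alongside the remainders: start with r₀ = 767 = a·1 + b·0 (s = 1, t = 0) and r₁ = 346 = a·0 + b·1 (s = 0, t = 1); each new remainder r_{k+1} = r_{k-1} − q_k·r_k inherits s_{k+1} = s_{k-1} − q_k·s_k, t_{k+1} = t_{k-1} − q_k·t_k, so r_k = a·s_k + b·t_k at every step:
  q = 2: r = 75, s = 1 − 2·0 = 1, t = 0 − 2·1 = -2  (check: 767·1 + 346·(-2) = 75)
  q = 4: r = 46, s = 0 − 4·1 = -4, t = 1 − 4·(-2) = 9  (check: 767·(-4) + 346·9 = 46)
  q = 1: r = 29, s = 1 − 1·(-4) = 5, t = -2 − 1·9 = -11  (check: 767·5 + 346·(-11) = 29)
  q = 1: r = 17, s = -4 − 1·5 = -9, t = 9 − 1·(-11) = 20  (check: 767·(-9) + 346·20 = 17)
  q = 1: r = 12, s = 5 − 1·(-9) = 14, t = -11 − 1·20 = -31  (check: 767·14 + 346·(-31) = 12)
  q = 1: r = 5, s = -9 − 1·14 = -23, t = 20 − 1·(-31) = 51  (check: 767·(-23) + 346·51 = 5)
  q = 2: r = 2, s = 14 − 2·(-23) = 60, t = -31 − 2·51 = -133  (check: 767·60 + 346·(-133) = 2)
  q = 2: r = 1, s = -23 − 2·60 = -143, t = 51 − 2·(-133) = 317  (check: 767·(-143) + 346·317 = 1)
The row with r = 1 (the gcd) gives the Bezout coefficients s = -143, t = 317.
Result: 767 · (-143) + 346 · (317) = 1.

gcd(767, 346) = 1; s = -143, t = 317 (check: 767·(-143) + 346·317 = 1).


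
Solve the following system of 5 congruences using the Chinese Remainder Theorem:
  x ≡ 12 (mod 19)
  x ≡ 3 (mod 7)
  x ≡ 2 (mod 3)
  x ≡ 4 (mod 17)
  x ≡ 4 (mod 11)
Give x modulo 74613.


Product of moduli M = 19 · 7 · 3 · 17 · 11 = 74613.
Merge one congruence at a time:
  Start: x ≡ 12 (mod 19).
  Combine with x ≡ 3 (mod 7); new modulus lcm = 133.
    Write x = 12 + 19·t and substitute into x ≡ 3 (mod 7): 19·t ≡ 3 − 12 = -9 (mod 7).
    Reduce coefficients mod 7: 5·t ≡ 5 (mod 7).
    The inverse of 5 mod 7 is 3 (since 5·3 = 15 = 2·7 + 1), so t ≡ 3·5 = 15 ≡ 1 (mod 7).
    Then x = 12 + 19·1 = 31, valid modulo lcm(19, 7) = 133: x ≡ 31 (mod 133).
  Combine with x ≡ 2 (mod 3); new modulus lcm = 399.
    Write x = 31 + 133·t and substitute into x ≡ 2 (mod 3): 133·t ≡ 2 − 31 = -29 (mod 3).
    Reduce coefficients mod 3: 1·t ≡ 1 (mod 3).
    So t ≡ 1 (mod 3).
    Then x = 31 + 133·1 = 164, valid modulo lcm(133, 3) = 399: x ≡ 164 (mod 399).
  Combine with x ≡ 4 (mod 17); new modulus lcm = 6783.
    Write x = 164 + 399·t and substitute into x ≡ 4 (mod 17): 399·t ≡ 4 − 164 = -160 (mod 17).
    Reduce coefficients mod 17: 8·t ≡ 10 (mod 17).
    The inverse of 8 mod 17 is 15 (since 8·15 = 120 = 7·17 + 1), so t ≡ 15·10 = 150 ≡ 14 (mod 17).
    Then x = 164 + 399·14 = 5750, valid modulo lcm(399, 17) = 6783: x ≡ 5750 (mod 6783).
  Combine with x ≡ 4 (mod 11); new modulus lcm = 74613.
    Write x = 5750 + 6783·t and substitute into x ≡ 4 (mod 11): 6783·t ≡ 4 − 5750 = -5746 (mod 11).
    Reduce coefficients mod 11: 7·t ≡ 7 (mod 11).
    The inverse of 7 mod 11 is 8 (since 7·8 = 56 = 5·11 + 1), so t ≡ 8·7 = 56 ≡ 1 (mod 11).
    Then x = 5750 + 6783·1 = 12533, valid modulo lcm(6783, 11) = 74613: x ≡ 12533 (mod 74613).
Verify against each original: 12533 mod 19 = 12, 12533 mod 7 = 3, 12533 mod 3 = 2, 12533 mod 17 = 4, 12533 mod 11 = 4.

x ≡ 12533 (mod 74613).


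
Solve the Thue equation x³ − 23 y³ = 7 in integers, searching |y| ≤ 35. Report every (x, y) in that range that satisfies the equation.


The equation is x³ - 23y³ = 7. For fixed y, x³ = 23·y³ + 7, so a solution requires the RHS to be a perfect cube.
Strategy: iterate y from -35 to 35, compute RHS = 23·y³ + 7, and check whether it is a (positive or negative) perfect cube.
Check small values of y:
  y = 0: RHS = 7 is not a perfect cube.
  y = 1: RHS = 30 is not a perfect cube.
  y = -1: RHS = -16 is not a perfect cube.
  y = 2: RHS = 191 is not a perfect cube.
  y = -2: RHS = -177 is not a perfect cube.
  y = 3: RHS = 628 is not a perfect cube.
  y = -3: RHS = -614 is not a perfect cube.
Continuing the search up to |y| = 35 finds no solutions either.
No (x, y) in the scanned range satisfies the equation.

No integer solutions with |y| ≤ 35.


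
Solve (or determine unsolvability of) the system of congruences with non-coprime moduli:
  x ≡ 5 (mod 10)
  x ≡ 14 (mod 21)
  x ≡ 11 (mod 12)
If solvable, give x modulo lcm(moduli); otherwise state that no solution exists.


Moduli 10, 21, 12 are not pairwise coprime, so CRT works modulo lcm(m_i) when all pairwise compatibility conditions hold.
Pairwise compatibility: gcd(m_i, m_j) must divide a_i - a_j for every pair.
Merge one congruence at a time:
  Start: x ≡ 5 (mod 10).
  Combine with x ≡ 14 (mod 21): gcd(10, 21) = 1; 14 - 5 = 9, which IS divisible by 1, so compatible.
    Write x = 5 + 10·t and substitute into x ≡ 14 (mod 21): 10·t ≡ 14 − 5 = 9 (mod 21).
    The inverse of 10 mod 21 is 19 (since 10·19 = 190 = 9·21 + 1), so t ≡ 19·9 = 171 ≡ 3 (mod 21).
    Then x = 5 + 10·3 = 35, valid modulo lcm(10, 21) = 210: x ≡ 35 (mod 210).
  Combine with x ≡ 11 (mod 12): gcd(210, 12) = 6; 11 - 35 = -24, which IS divisible by 6, so compatible.
    Write x = 35 + 210·t and substitute into x ≡ 11 (mod 12): 210·t ≡ 11 − 35 = -24 (mod 12).
    Divide the congruence (and modulus) by g = 6: 35·t ≡ -4 (mod 2).
    Reduce coefficients mod 2: 1·t ≡ 0 (mod 2).
    So t ≡ 0 (mod 2).
    Then x = 35 + 210·0 = 35, valid modulo lcm(210, 12) = 420: x ≡ 35 (mod 420).
Verify: 35 mod 10 = 5, 35 mod 21 = 14, 35 mod 12 = 11.

x ≡ 35 (mod 420).


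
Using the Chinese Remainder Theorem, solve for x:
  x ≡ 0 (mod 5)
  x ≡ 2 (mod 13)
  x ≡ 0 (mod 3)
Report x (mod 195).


Moduli 5, 13, 3 are pairwise coprime; by CRT there is a unique solution modulo M = 5 · 13 · 3 = 195.
Solve pairwise, accumulating the modulus:
  Start with x ≡ 0 (mod 5).
  Combine with x ≡ 2 (mod 13): since gcd(5, 13) = 1, we get a unique residue mod 65.
    Write x = 0 + 5·t and substitute into x ≡ 2 (mod 13): 5·t ≡ 2 − 0 = 2 (mod 13).
    The inverse of 5 mod 13 is 8 (since 5·8 = 40 = 3·13 + 1), so t ≡ 8·2 = 16 ≡ 3 (mod 13).
    Then x = 0 + 5·3 = 15, valid modulo lcm(5, 13) = 65: x ≡ 15 (mod 65).
  Combine with x ≡ 0 (mod 3): since gcd(65, 3) = 1, we get a unique residue mod 195.
    Write x = 15 + 65·t and substitute into x ≡ 0 (mod 3): 65·t ≡ 0 − 15 = -15 (mod 3).
    Reduce coefficients mod 3: 2·t ≡ 0 (mod 3).
    The inverse of 2 mod 3 is 2 (since 2·2 = 4 = 1·3 + 1), so t ≡ 2·0 = 0 ≡ 0 (mod 3).
    Then x = 15 + 65·0 = 15, valid modulo lcm(65, 3) = 195: x ≡ 15 (mod 195).
Verify: 15 mod 5 = 0 ✓, 15 mod 13 = 2 ✓, 15 mod 3 = 0 ✓.

x ≡ 15 (mod 195).


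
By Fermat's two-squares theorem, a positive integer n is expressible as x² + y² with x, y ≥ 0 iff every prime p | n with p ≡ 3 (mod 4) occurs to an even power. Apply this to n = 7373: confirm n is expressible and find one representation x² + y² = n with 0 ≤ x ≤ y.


Step 1: Factor n = 7373 = 73 · 101.
Step 2: Check the mod-4 condition on each prime factor: 73 ≡ 1 (mod 4), exponent 1; 101 ≡ 1 (mod 4), exponent 1.
All primes ≡ 3 (mod 4) appear to even exponent (or don't appear), so by the two-squares theorem n IS expressible as a sum of two squares.
Step 3: Build a representation. Here n = 73 · 101 is a product of primes ≡ 1 (mod 4). Each prime p ≡ 1 (mod 4) is itself a sum of two squares; find a² by testing p − a² for a perfect square:
  73: 73 − 1² = 72, 73 − 2² = 69, 73 − 3² = 64 = 8² ⇒ 73 = 3² + 8².
  101: 101 − 1² = 100 = 10² ⇒ 101 = 1² + 10².
  Combine using the Brahmagupta–Fibonacci identity (a² + b²)(c² + d²) = (ac − bd)² + (ad + bc)² = (ac + bd)² + (ad − bc)²:
  73 · 101 = 7373: from (3² + 8²)(1² + 10²), take (3·1 − 8·10, 3·10 + 8·1) = (3 − 80, 30 + 8) = (-77, 38); dropping signs (only squares matter) gives (77, 38); check 77² + 38² = 5929 + 1444 = 7373 ✓.
Step 4: Order so x ≤ y and verify: 38² + 77² = 1444 + 5929 = 7373 = n. ✓

n = 7373 = 38² + 77² (one valid representation with x ≤ y).


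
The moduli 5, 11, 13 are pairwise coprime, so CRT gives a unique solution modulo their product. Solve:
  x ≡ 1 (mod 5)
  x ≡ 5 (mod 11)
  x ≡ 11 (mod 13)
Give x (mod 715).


Moduli 5, 11, 13 are pairwise coprime; by CRT there is a unique solution modulo M = 5 · 11 · 13 = 715.
Solve pairwise, accumulating the modulus:
  Start with x ≡ 1 (mod 5).
  Combine with x ≡ 5 (mod 11): since gcd(5, 11) = 1, we get a unique residue mod 55.
    Write x = 1 + 5·t and substitute into x ≡ 5 (mod 11): 5·t ≡ 5 − 1 = 4 (mod 11).
    The inverse of 5 mod 11 is 9 (since 5·9 = 45 = 4·11 + 1), so t ≡ 9·4 = 36 ≡ 3 (mod 11).
    Then x = 1 + 5·3 = 16, valid modulo lcm(5, 11) = 55: x ≡ 16 (mod 55).
  Combine with x ≡ 11 (mod 13): since gcd(55, 13) = 1, we get a unique residue mod 715.
    Write x = 16 + 55·t and substitute into x ≡ 11 (mod 13): 55·t ≡ 11 − 16 = -5 (mod 13).
    Reduce coefficients mod 13: 3·t ≡ 8 (mod 13).
    The inverse of 3 mod 13 is 9 (since 3·9 = 27 = 2·13 + 1), so t ≡ 9·8 = 72 ≡ 7 (mod 13).
    Then x = 16 + 55·7 = 401, valid modulo lcm(55, 13) = 715: x ≡ 401 (mod 715).
Verify: 401 mod 5 = 1 ✓, 401 mod 11 = 5 ✓, 401 mod 13 = 11 ✓.

x ≡ 401 (mod 715).


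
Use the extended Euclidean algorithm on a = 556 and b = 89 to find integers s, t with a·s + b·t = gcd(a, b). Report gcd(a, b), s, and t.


Euclidean algorithm on (556, 89) — divide until remainder is 0:
  556 = 6 · 89 + 22
  89 = 4 · 22 + 1
  22 = 22 · 1 + 0
gcd(556, 89) = 1.
Track Bezout coefficients alongside the remainders: start with r₀ = 556 = a·1 + b·0 (s = 1, t = 0) and r₁ = 89 = a·0 + b·1 (s = 0, t = 1); each new remainder r_{k+1} = r_{k-1} − q_k·r_k inherits s_{k+1} = s_{k-1} − q_k·s_k, t_{k+1} = t_{k-1} − q_k·t_k, so r_k = a·s_k + b·t_k at every step:
  q = 6: r = 22, s = 1 − 6·0 = 1, t = 0 − 6·1 = -6  (check: 556·1 + 89·(-6) = 22)
  q = 4: r = 1, s = 0 − 4·1 = -4, t = 1 − 4·(-6) = 25  (check: 556·(-4) + 89·25 = 1)
The row with r = 1 (the gcd) gives the Bezout coefficients s = -4, t = 25.
Result: 556 · (-4) + 89 · (25) = 1.

gcd(556, 89) = 1; s = -4, t = 25 (check: 556·(-4) + 89·25 = 1).


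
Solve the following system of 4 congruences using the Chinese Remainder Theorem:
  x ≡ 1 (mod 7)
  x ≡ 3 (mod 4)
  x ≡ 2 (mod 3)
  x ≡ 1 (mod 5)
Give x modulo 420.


Product of moduli M = 7 · 4 · 3 · 5 = 420.
Merge one congruence at a time:
  Start: x ≡ 1 (mod 7).
  Combine with x ≡ 3 (mod 4); new modulus lcm = 28.
    Write x = 1 + 7·t and substitute into x ≡ 3 (mod 4): 7·t ≡ 3 − 1 = 2 (mod 4).
    Reduce coefficients mod 4: 3·t ≡ 2 (mod 4).
    The inverse of 3 mod 4 is 3 (since 3·3 = 9 = 2·4 + 1), so t ≡ 3·2 = 6 ≡ 2 (mod 4).
    Then x = 1 + 7·2 = 15, valid modulo lcm(7, 4) = 28: x ≡ 15 (mod 28).
  Combine with x ≡ 2 (mod 3); new modulus lcm = 84.
    Write x = 15 + 28·t and substitute into x ≡ 2 (mod 3): 28·t ≡ 2 − 15 = -13 (mod 3).
    Reduce coefficients mod 3: 1·t ≡ 2 (mod 3).
    So t ≡ 2 (mod 3).
    Then x = 15 + 28·2 = 71, valid modulo lcm(28, 3) = 84: x ≡ 71 (mod 84).
  Combine with x ≡ 1 (mod 5); new modulus lcm = 420.
    Write x = 71 + 84·t and substitute into x ≡ 1 (mod 5): 84·t ≡ 1 − 71 = -70 (mod 5).
    Reduce coefficients mod 5: 4·t ≡ 0 (mod 5).
    The inverse of 4 mod 5 is 4 (since 4·4 = 16 = 3·5 + 1), so t ≡ 4·0 = 0 ≡ 0 (mod 5).
    Then x = 71 + 84·0 = 71, valid modulo lcm(84, 5) = 420: x ≡ 71 (mod 420).
Verify against each original: 71 mod 7 = 1, 71 mod 4 = 3, 71 mod 3 = 2, 71 mod 5 = 1.

x ≡ 71 (mod 420).


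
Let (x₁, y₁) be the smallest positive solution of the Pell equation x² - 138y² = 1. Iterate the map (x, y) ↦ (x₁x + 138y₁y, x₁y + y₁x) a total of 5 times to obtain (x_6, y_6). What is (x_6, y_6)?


Step 1: Find the fundamental solution (x₁, y₁) of x² - 138y² = 1.
  Expand √138 as a continued fraction. a₀ = ⌊√138⌋ = 11; iterate m_{k+1} = d_k·a_k − m_k, d_{k+1} = (138 − m_{k+1}²)/d_k, a_{k+1} = ⌊(a₀ + m_{k+1})/d_{k+1}⌋ (starting m₀ = 0, d₀ = 1), with convergents p_k = a_k·p_{k-1} + p_{k-2}, q_k = a_k·q_{k-1} + q_{k-2} (p₋₁ = 1, q₋₁ = 0):
  k = 0: a₀ = 11; p₀/q₀ = 11/1; p₀² − 138·q₀² = 121 − 138 = -17.
  k = 1: m = 11, d = 17, a = ⌊(11 + 11)/17⌋ = 1; p/q = (1·11 + 1)/(1·1 + 0) = 12/1; p² − 138·q² = 144 − 138 = 6.
  k = 2: m = 6, d = 6, a = ⌊(11 + 6)/6⌋ = 2; p/q = (2·12 + 11)/(2·1 + 1) = 35/3; p² − 138·q² = 1225 − 1242 = -17.
  k = 3: m = 6, d = 17, a = ⌊(11 + 6)/17⌋ = 1; p/q = (1·35 + 12)/(1·3 + 1) = 47/4; p² − 138·q² = 2209 − 2208 = 1.
  The first convergent with p² − 138·q² = 1 gives the fundamental solution (x₁, y₁) = (47, 4).
Step 2: Apply the recurrence (x_{n+1}, y_{n+1}) = (x₁x_n + 138y₁y_n, x₁y_n + y₁x_n) repeatedly.
  From (x_1, y_1) = (47, 4): x_2 = 47·47 + 138·4·4 = 4417; y_2 = 47·4 + 4·47 = 376.
  From (x_2, y_2) = (4417, 376): x_3 = 47·4417 + 138·4·376 = 415151; y_3 = 47·376 + 4·4417 = 35340.
  From (x_3, y_3) = (415151, 35340): x_4 = 47·415151 + 138·4·35340 = 39019777; y_4 = 47·35340 + 4·415151 = 3321584.
  From (x_4, y_4) = (39019777, 3321584): x_5 = 47·39019777 + 138·4·3321584 = 3667443887; y_5 = 47·3321584 + 4·39019777 = 312193556.
  From (x_5, y_5) = (3667443887, 312193556): x_6 = 47·3667443887 + 138·4·312193556 = 344700705601; y_6 = 47·312193556 + 4·3667443887 = 29342872680.
Step 3: Verify x_6² - 138·y_6² = 118818576441827272771201 - 118818576441827272771200 = 1 (should be 1). ✓

(x_1, y_1) = (47, 4); (x_6, y_6) = (344700705601, 29342872680).


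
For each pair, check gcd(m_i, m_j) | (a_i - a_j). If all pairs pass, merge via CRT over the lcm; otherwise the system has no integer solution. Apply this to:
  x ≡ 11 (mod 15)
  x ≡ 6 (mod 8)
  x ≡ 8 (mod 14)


Moduli 15, 8, 14 are not pairwise coprime, so CRT works modulo lcm(m_i) when all pairwise compatibility conditions hold.
Pairwise compatibility: gcd(m_i, m_j) must divide a_i - a_j for every pair.
Merge one congruence at a time:
  Start: x ≡ 11 (mod 15).
  Combine with x ≡ 6 (mod 8): gcd(15, 8) = 1; 6 - 11 = -5, which IS divisible by 1, so compatible.
    Write x = 11 + 15·t and substitute into x ≡ 6 (mod 8): 15·t ≡ 6 − 11 = -5 (mod 8).
    Reduce coefficients mod 8: 7·t ≡ 3 (mod 8).
    The inverse of 7 mod 8 is 7 (since 7·7 = 49 = 6·8 + 1), so t ≡ 7·3 = 21 ≡ 5 (mod 8).
    Then x = 11 + 15·5 = 86, valid modulo lcm(15, 8) = 120: x ≡ 86 (mod 120).
  Combine with x ≡ 8 (mod 14): gcd(120, 14) = 2; 8 - 86 = -78, which IS divisible by 2, so compatible.
    Write x = 86 + 120·t and substitute into x ≡ 8 (mod 14): 120·t ≡ 8 − 86 = -78 (mod 14).
    Divide the congruence (and modulus) by g = 2: 60·t ≡ -39 (mod 7).
    Reduce coefficients mod 7: 4·t ≡ 3 (mod 7).
    The inverse of 4 mod 7 is 2 (since 4·2 = 8 = 1·7 + 1), so t ≡ 2·3 = 6 ≡ 6 (mod 7).
    Then x = 86 + 120·6 = 806, valid modulo lcm(120, 14) = 840: x ≡ 806 (mod 840).
Verify: 806 mod 15 = 11, 806 mod 8 = 6, 806 mod 14 = 8.

x ≡ 806 (mod 840).


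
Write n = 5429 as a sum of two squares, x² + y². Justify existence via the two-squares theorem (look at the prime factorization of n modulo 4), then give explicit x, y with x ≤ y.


Step 1: Factor n = 5429 = 61 · 89.
Step 2: Check the mod-4 condition on each prime factor: 61 ≡ 1 (mod 4), exponent 1; 89 ≡ 1 (mod 4), exponent 1.
All primes ≡ 3 (mod 4) appear to even exponent (or don't appear), so by the two-squares theorem n IS expressible as a sum of two squares.
Step 3: Build a representation. Here n = 61 · 89 is a product of primes ≡ 1 (mod 4). Each prime p ≡ 1 (mod 4) is itself a sum of two squares; find a² by testing p − a² for a perfect square:
  61: 61 − 1² = 60, 61 − 2² = 57, 61 − 3² = 52, 61 − 4² = 45, 61 − 5² = 36 = 6² ⇒ 61 = 5² + 6².
  89: 89 − 1² = 88, 89 − 2² = 85, 89 − 3² = 80, 89 − 4² = 73, 89 − 5² = 64 = 8² ⇒ 89 = 5² + 8².
  Combine using the Brahmagupta–Fibonacci identity (a² + b²)(c² + d²) = (ac − bd)² + (ad + bc)² = (ac + bd)² + (ad − bc)²:
  61 · 89 = 5429: from (5² + 6²)(5² + 8²), take (5·5 − 6·8, 5·8 + 6·5) = (25 − 48, 40 + 30) = (-23, 70); dropping signs (only squares matter) gives (23, 70); check 23² + 70² = 529 + 4900 = 5429 ✓.
Step 4: Order so x ≤ y and verify: 23² + 70² = 529 + 4900 = 5429 = n. ✓

n = 5429 = 23² + 70² (one valid representation with x ≤ y).


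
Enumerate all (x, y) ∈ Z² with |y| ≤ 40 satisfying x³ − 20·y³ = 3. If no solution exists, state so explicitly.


The equation is x³ - 20y³ = 3. For fixed y, x³ = 20·y³ + 3, so a solution requires the RHS to be a perfect cube.
Strategy: iterate y from -40 to 40, compute RHS = 20·y³ + 3, and check whether it is a (positive or negative) perfect cube.
Check small values of y:
  y = 0: RHS = 3 is not a perfect cube.
  y = 1: RHS = 23 is not a perfect cube.
  y = -1: RHS = -17 is not a perfect cube.
  y = 2: RHS = 163 is not a perfect cube.
  y = -2: RHS = -157 is not a perfect cube.
  y = 3: RHS = 543 is not a perfect cube.
  y = -3: RHS = -537 is not a perfect cube.
Continuing the search up to |y| = 40 finds no solutions either.
No (x, y) in the scanned range satisfies the equation.

No integer solutions with |y| ≤ 40.


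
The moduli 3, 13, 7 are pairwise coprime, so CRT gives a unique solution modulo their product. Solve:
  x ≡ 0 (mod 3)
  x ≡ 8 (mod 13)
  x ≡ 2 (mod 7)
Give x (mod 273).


Moduli 3, 13, 7 are pairwise coprime; by CRT there is a unique solution modulo M = 3 · 13 · 7 = 273.
Solve pairwise, accumulating the modulus:
  Start with x ≡ 0 (mod 3).
  Combine with x ≡ 8 (mod 13): since gcd(3, 13) = 1, we get a unique residue mod 39.
    Write x = 0 + 3·t and substitute into x ≡ 8 (mod 13): 3·t ≡ 8 − 0 = 8 (mod 13).
    The inverse of 3 mod 13 is 9 (since 3·9 = 27 = 2·13 + 1), so t ≡ 9·8 = 72 ≡ 7 (mod 13).
    Then x = 0 + 3·7 = 21, valid modulo lcm(3, 13) = 39: x ≡ 21 (mod 39).
  Combine with x ≡ 2 (mod 7): since gcd(39, 7) = 1, we get a unique residue mod 273.
    Write x = 21 + 39·t and substitute into x ≡ 2 (mod 7): 39·t ≡ 2 − 21 = -19 (mod 7).
    Reduce coefficients mod 7: 4·t ≡ 2 (mod 7).
    The inverse of 4 mod 7 is 2 (since 4·2 = 8 = 1·7 + 1), so t ≡ 2·2 = 4 ≡ 4 (mod 7).
    Then x = 21 + 39·4 = 177, valid modulo lcm(39, 7) = 273: x ≡ 177 (mod 273).
Verify: 177 mod 3 = 0 ✓, 177 mod 13 = 8 ✓, 177 mod 7 = 2 ✓.

x ≡ 177 (mod 273).


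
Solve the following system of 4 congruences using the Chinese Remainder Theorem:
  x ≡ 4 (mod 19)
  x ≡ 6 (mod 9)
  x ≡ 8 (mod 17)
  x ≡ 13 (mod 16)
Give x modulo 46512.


Product of moduli M = 19 · 9 · 17 · 16 = 46512.
Merge one congruence at a time:
  Start: x ≡ 4 (mod 19).
  Combine with x ≡ 6 (mod 9); new modulus lcm = 171.
    Write x = 4 + 19·t and substitute into x ≡ 6 (mod 9): 19·t ≡ 6 − 4 = 2 (mod 9).
    Reduce coefficients mod 9: 1·t ≡ 2 (mod 9).
    So t ≡ 2 (mod 9).
    Then x = 4 + 19·2 = 42, valid modulo lcm(19, 9) = 171: x ≡ 42 (mod 171).
  Combine with x ≡ 8 (mod 17); new modulus lcm = 2907.
    Write x = 42 + 171·t and substitute into x ≡ 8 (mod 17): 171·t ≡ 8 − 42 = -34 (mod 17).
    Reduce coefficients mod 17: 1·t ≡ 0 (mod 17).
    So t ≡ 0 (mod 17).
    Then x = 42 + 171·0 = 42, valid modulo lcm(171, 17) = 2907: x ≡ 42 (mod 2907).
  Combine with x ≡ 13 (mod 16); new modulus lcm = 46512.
    Write x = 42 + 2907·t and substitute into x ≡ 13 (mod 16): 2907·t ≡ 13 − 42 = -29 (mod 16).
    Reduce coefficients mod 16: 11·t ≡ 3 (mod 16).
    The inverse of 11 mod 16 is 3 (since 11·3 = 33 = 2·16 + 1), so t ≡ 3·3 = 9 ≡ 9 (mod 16).
    Then x = 42 + 2907·9 = 26205, valid modulo lcm(2907, 16) = 46512: x ≡ 26205 (mod 46512).
Verify against each original: 26205 mod 19 = 4, 26205 mod 9 = 6, 26205 mod 17 = 8, 26205 mod 16 = 13.

x ≡ 26205 (mod 46512).


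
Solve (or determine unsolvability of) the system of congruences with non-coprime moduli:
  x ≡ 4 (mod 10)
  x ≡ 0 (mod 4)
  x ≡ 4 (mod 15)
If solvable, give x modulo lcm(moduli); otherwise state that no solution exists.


Moduli 10, 4, 15 are not pairwise coprime, so CRT works modulo lcm(m_i) when all pairwise compatibility conditions hold.
Pairwise compatibility: gcd(m_i, m_j) must divide a_i - a_j for every pair.
Merge one congruence at a time:
  Start: x ≡ 4 (mod 10).
  Combine with x ≡ 0 (mod 4): gcd(10, 4) = 2; 0 - 4 = -4, which IS divisible by 2, so compatible.
    Write x = 4 + 10·t and substitute into x ≡ 0 (mod 4): 10·t ≡ 0 − 4 = -4 (mod 4).
    Divide the congruence (and modulus) by g = 2: 5·t ≡ -2 (mod 2).
    Reduce coefficients mod 2: 1·t ≡ 0 (mod 2).
    So t ≡ 0 (mod 2).
    Then x = 4 + 10·0 = 4, valid modulo lcm(10, 4) = 20: x ≡ 4 (mod 20).
  Combine with x ≡ 4 (mod 15): gcd(20, 15) = 5; 4 - 4 = 0, which IS divisible by 5, so compatible.
    Write x = 4 + 20·t and substitute into x ≡ 4 (mod 15): 20·t ≡ 4 − 4 = 0 (mod 15).
    Divide the congruence (and modulus) by g = 5: 4·t ≡ 0 (mod 3).
    Reduce coefficients mod 3: 1·t ≡ 0 (mod 3).
    So t ≡ 0 (mod 3).
    Then x = 4 + 20·0 = 4, valid modulo lcm(20, 15) = 60: x ≡ 4 (mod 60).
Verify: 4 mod 10 = 4, 4 mod 4 = 0, 4 mod 15 = 4.

x ≡ 4 (mod 60).


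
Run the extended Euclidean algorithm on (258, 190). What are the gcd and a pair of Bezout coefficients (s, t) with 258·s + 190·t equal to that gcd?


Euclidean algorithm on (258, 190) — divide until remainder is 0:
  258 = 1 · 190 + 68
  190 = 2 · 68 + 54
  68 = 1 · 54 + 14
  54 = 3 · 14 + 12
  14 = 1 · 12 + 2
  12 = 6 · 2 + 0
gcd(258, 190) = 2.
Track Bezout coefficients alongside the remainders: start with r₀ = 258 = a·1 + b·0 (s = 1, t = 0) and r₁ = 190 = a·0 + b·1 (s = 0, t = 1); each new remainder r_{k+1} = r_{k-1} − q_k·r_k inherits s_{k+1} = s_{k-1} − q_k·s_k, t_{k+1} = t_{k-1} − q_k·t_k, so r_k = a·s_k + b·t_k at every step:
  q = 1: r = 68, s = 1 − 1·0 = 1, t = 0 − 1·1 = -1  (check: 258·1 + 190·(-1) = 68)
  q = 2: r = 54, s = 0 − 2·1 = -2, t = 1 − 2·(-1) = 3  (check: 258·(-2) + 190·3 = 54)
  q = 1: r = 14, s = 1 − 1·(-2) = 3, t = -1 − 1·3 = -4  (check: 258·3 + 190·(-4) = 14)
  q = 3: r = 12, s = -2 − 3·3 = -11, t = 3 − 3·(-4) = 15  (check: 258·(-11) + 190·15 = 12)
  q = 1: r = 2, s = 3 − 1·(-11) = 14, t = -4 − 1·15 = -19  (check: 258·14 + 190·(-19) = 2)
The row with r = 2 (the gcd) gives the Bezout coefficients s = 14, t = -19.
Result: 258 · (14) + 190 · (-19) = 2.

gcd(258, 190) = 2; s = 14, t = -19 (check: 258·14 + 190·(-19) = 2).


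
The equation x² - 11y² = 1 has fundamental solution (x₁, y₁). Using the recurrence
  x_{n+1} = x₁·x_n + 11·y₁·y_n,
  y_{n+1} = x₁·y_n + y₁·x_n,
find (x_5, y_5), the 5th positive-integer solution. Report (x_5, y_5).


Step 1: Find the fundamental solution (x₁, y₁) of x² - 11y² = 1.
  Expand √11 as a continued fraction. a₀ = ⌊√11⌋ = 3; iterate m_{k+1} = d_k·a_k − m_k, d_{k+1} = (11 − m_{k+1}²)/d_k, a_{k+1} = ⌊(a₀ + m_{k+1})/d_{k+1}⌋ (starting m₀ = 0, d₀ = 1), with convergents p_k = a_k·p_{k-1} + p_{k-2}, q_k = a_k·q_{k-1} + q_{k-2} (p₋₁ = 1, q₋₁ = 0):
  k = 0: a₀ = 3; p₀/q₀ = 3/1; p₀² − 11·q₀² = 9 − 11 = -2.
  k = 1: m = 3, d = 2, a = ⌊(3 + 3)/2⌋ = 3; p/q = (3·3 + 1)/(3·1 + 0) = 10/3; p² − 11·q² = 100 − 99 = 1.
  The first convergent with p² − 11·q² = 1 gives the fundamental solution (x₁, y₁) = (10, 3).
Step 2: Apply the recurrence (x_{n+1}, y_{n+1}) = (x₁x_n + 11y₁y_n, x₁y_n + y₁x_n) repeatedly.
  From (x_1, y_1) = (10, 3): x_2 = 10·10 + 11·3·3 = 199; y_2 = 10·3 + 3·10 = 60.
  From (x_2, y_2) = (199, 60): x_3 = 10·199 + 11·3·60 = 3970; y_3 = 10·60 + 3·199 = 1197.
  From (x_3, y_3) = (3970, 1197): x_4 = 10·3970 + 11·3·1197 = 79201; y_4 = 10·1197 + 3·3970 = 23880.
  From (x_4, y_4) = (79201, 23880): x_5 = 10·79201 + 11·3·23880 = 1580050; y_5 = 10·23880 + 3·79201 = 476403.
Step 3: Verify x_5² - 11·y_5² = 2496558002500 - 2496558002499 = 1 (should be 1). ✓

(x_1, y_1) = (10, 3); (x_5, y_5) = (1580050, 476403).


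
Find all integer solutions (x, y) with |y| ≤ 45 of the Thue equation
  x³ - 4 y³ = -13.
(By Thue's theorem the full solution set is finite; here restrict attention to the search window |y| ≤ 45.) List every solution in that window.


The equation is x³ - 4y³ = -13. For fixed y, x³ = 4·y³ − 13, so a solution requires the RHS to be a perfect cube.
Strategy: iterate y from -45 to 45, compute RHS = 4·y³ − 13, and check whether it is a (positive or negative) perfect cube.
Check small values of y:
  y = 0: RHS = -13 is not a perfect cube.
  y = 1: RHS = -9 is not a perfect cube.
  y = -1: RHS = -17 is not a perfect cube.
  y = 2: RHS = 19 is not a perfect cube.
  y = -2: RHS = -45 is not a perfect cube.
  y = 3: RHS = 95 is not a perfect cube.
  y = -3: RHS = -121 is not a perfect cube.
Continuing the search up to |y| = 45 finds no solutions either.
No (x, y) in the scanned range satisfies the equation.

No integer solutions with |y| ≤ 45.


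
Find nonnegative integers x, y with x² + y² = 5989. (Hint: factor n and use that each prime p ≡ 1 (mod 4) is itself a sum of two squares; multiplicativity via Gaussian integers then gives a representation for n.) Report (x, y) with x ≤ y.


Step 1: Factor n = 5989 = 53 · 113.
Step 2: Check the mod-4 condition on each prime factor: 53 ≡ 1 (mod 4), exponent 1; 113 ≡ 1 (mod 4), exponent 1.
All primes ≡ 3 (mod 4) appear to even exponent (or don't appear), so by the two-squares theorem n IS expressible as a sum of two squares.
Step 3: Build a representation. Here n = 53 · 113 is a product of primes ≡ 1 (mod 4). Each prime p ≡ 1 (mod 4) is itself a sum of two squares; find a² by testing p − a² for a perfect square:
  53: 53 − 1² = 52, 53 − 2² = 49 = 7² ⇒ 53 = 2² + 7².
  113: 113 − 1² = 112, 113 − 2² = 109, 113 − 3² = 104, 113 − 4² = 97, 113 − 5² = 88, 113 − 6² = 77, 113 − 7² = 64 = 8² ⇒ 113 = 7² + 8².
  Combine using the Brahmagupta–Fibonacci identity (a² + b²)(c² + d²) = (ac − bd)² + (ad + bc)² = (ac + bd)² + (ad − bc)²:
  53 · 113 = 5989: from (2² + 7²)(7² + 8²), take (2·7 − 7·8, 2·8 + 7·7) = (14 − 56, 16 + 49) = (-42, 65); dropping signs (only squares matter) gives (42, 65); check 42² + 65² = 1764 + 4225 = 5989 ✓.
Step 4: Order so x ≤ y and verify: 42² + 65² = 1764 + 4225 = 5989 = n. ✓

n = 5989 = 42² + 65² (one valid representation with x ≤ y).


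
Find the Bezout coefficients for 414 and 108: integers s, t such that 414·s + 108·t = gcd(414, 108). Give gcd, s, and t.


Euclidean algorithm on (414, 108) — divide until remainder is 0:
  414 = 3 · 108 + 90
  108 = 1 · 90 + 18
  90 = 5 · 18 + 0
gcd(414, 108) = 18.
Track Bezout coefficients alongside the remainders: start with r₀ = 414 = a·1 + b·0 (s = 1, t = 0) and r₁ = 108 = a·0 + b·1 (s = 0, t = 1); each new remainder r_{k+1} = r_{k-1} − q_k·r_k inherits s_{k+1} = s_{k-1} − q_k·s_k, t_{k+1} = t_{k-1} − q_k·t_k, so r_k = a·s_k + b·t_k at every step:
  q = 3: r = 90, s = 1 − 3·0 = 1, t = 0 − 3·1 = -3  (check: 414·1 + 108·(-3) = 90)
  q = 1: r = 18, s = 0 − 1·1 = -1, t = 1 − 1·(-3) = 4  (check: 414·(-1) + 108·4 = 18)
The row with r = 18 (the gcd) gives the Bezout coefficients s = -1, t = 4.
Result: 414 · (-1) + 108 · (4) = 18.

gcd(414, 108) = 18; s = -1, t = 4 (check: 414·(-1) + 108·4 = 18).


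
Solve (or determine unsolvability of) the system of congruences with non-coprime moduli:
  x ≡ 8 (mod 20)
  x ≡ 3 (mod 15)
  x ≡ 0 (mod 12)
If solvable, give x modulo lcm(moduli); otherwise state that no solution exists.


Moduli 20, 15, 12 are not pairwise coprime, so CRT works modulo lcm(m_i) when all pairwise compatibility conditions hold.
Pairwise compatibility: gcd(m_i, m_j) must divide a_i - a_j for every pair.
Merge one congruence at a time:
  Start: x ≡ 8 (mod 20).
  Combine with x ≡ 3 (mod 15): gcd(20, 15) = 5; 3 - 8 = -5, which IS divisible by 5, so compatible.
    Write x = 8 + 20·t and substitute into x ≡ 3 (mod 15): 20·t ≡ 3 − 8 = -5 (mod 15).
    Divide the congruence (and modulus) by g = 5: 4·t ≡ -1 (mod 3).
    Reduce coefficients mod 3: 1·t ≡ 2 (mod 3).
    So t ≡ 2 (mod 3).
    Then x = 8 + 20·2 = 48, valid modulo lcm(20, 15) = 60: x ≡ 48 (mod 60).
  Combine with x ≡ 0 (mod 12): gcd(60, 12) = 12; 0 - 48 = -48, which IS divisible by 12, so compatible.
    Write x = 48 + 60·t and substitute into x ≡ 0 (mod 12): 60·t ≡ 0 − 48 = -48 (mod 12).
    Divide the congruence (and modulus) by g = 12: 5·t ≡ -4 (mod 1).
    Modulo 1 every t works; take t = 0.
    Then x = 48 + 60·0 = 48, valid modulo lcm(60, 12) = 60: x ≡ 48 (mod 60).
Verify: 48 mod 20 = 8, 48 mod 15 = 3, 48 mod 12 = 0.

x ≡ 48 (mod 60).


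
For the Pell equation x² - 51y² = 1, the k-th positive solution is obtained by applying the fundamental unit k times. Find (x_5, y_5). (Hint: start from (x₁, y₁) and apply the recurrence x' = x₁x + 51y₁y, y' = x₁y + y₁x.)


Step 1: Find the fundamental solution (x₁, y₁) of x² - 51y² = 1.
  Expand √51 as a continued fraction. a₀ = ⌊√51⌋ = 7; iterate m_{k+1} = d_k·a_k − m_k, d_{k+1} = (51 − m_{k+1}²)/d_k, a_{k+1} = ⌊(a₀ + m_{k+1})/d_{k+1}⌋ (starting m₀ = 0, d₀ = 1), with convergents p_k = a_k·p_{k-1} + p_{k-2}, q_k = a_k·q_{k-1} + q_{k-2} (p₋₁ = 1, q₋₁ = 0):
  k = 0: a₀ = 7; p₀/q₀ = 7/1; p₀² − 51·q₀² = 49 − 51 = -2.
  k = 1: m = 7, d = 2, a = ⌊(7 + 7)/2⌋ = 7; p/q = (7·7 + 1)/(7·1 + 0) = 50/7; p² − 51·q² = 2500 − 2499 = 1.
  The first convergent with p² − 51·q² = 1 gives the fundamental solution (x₁, y₁) = (50, 7).
Step 2: Apply the recurrence (x_{n+1}, y_{n+1}) = (x₁x_n + 51y₁y_n, x₁y_n + y₁x_n) repeatedly.
  From (x_1, y_1) = (50, 7): x_2 = 50·50 + 51·7·7 = 4999; y_2 = 50·7 + 7·50 = 700.
  From (x_2, y_2) = (4999, 700): x_3 = 50·4999 + 51·7·700 = 499850; y_3 = 50·700 + 7·4999 = 69993.
  From (x_3, y_3) = (499850, 69993): x_4 = 50·499850 + 51·7·69993 = 49980001; y_4 = 50·69993 + 7·499850 = 6998600.
  From (x_4, y_4) = (49980001, 6998600): x_5 = 50·49980001 + 51·7·6998600 = 4997500250; y_5 = 50·6998600 + 7·49980001 = 699790007.
Step 3: Verify x_5² - 51·y_5² = 24975008748750062500 - 24975008748750062499 = 1 (should be 1). ✓

(x_1, y_1) = (50, 7); (x_5, y_5) = (4997500250, 699790007).
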